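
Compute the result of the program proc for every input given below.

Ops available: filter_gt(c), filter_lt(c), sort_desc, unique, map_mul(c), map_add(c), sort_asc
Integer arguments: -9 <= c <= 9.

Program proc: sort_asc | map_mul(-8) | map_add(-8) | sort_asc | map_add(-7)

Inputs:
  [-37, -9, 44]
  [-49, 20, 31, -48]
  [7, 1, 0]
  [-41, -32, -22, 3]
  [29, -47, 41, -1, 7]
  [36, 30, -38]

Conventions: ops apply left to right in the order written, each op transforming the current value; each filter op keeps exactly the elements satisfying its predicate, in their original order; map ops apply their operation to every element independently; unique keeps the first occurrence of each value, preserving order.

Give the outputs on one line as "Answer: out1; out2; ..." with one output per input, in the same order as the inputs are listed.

[-367, 57, 281]; [-263, -175, 369, 377]; [-71, -23, -15]; [-39, 161, 241, 313]; [-343, -247, -71, -7, 361]; [-303, -255, 289]

Execution, op by op:
  [-37, -9, 44] -> [-37, -9, 44] -> [296, 72, -352] -> [288, 64, -360] -> [-360, 64, 288] -> [-367, 57, 281]
  [-49, 20, 31, -48] -> [-49, -48, 20, 31] -> [392, 384, -160, -248] -> [384, 376, -168, -256] -> [-256, -168, 376, 384] -> [-263, -175, 369, 377]
  [7, 1, 0] -> [0, 1, 7] -> [0, -8, -56] -> [-8, -16, -64] -> [-64, -16, -8] -> [-71, -23, -15]
  [-41, -32, -22, 3] -> [-41, -32, -22, 3] -> [328, 256, 176, -24] -> [320, 248, 168, -32] -> [-32, 168, 248, 320] -> [-39, 161, 241, 313]
  [29, -47, 41, -1, 7] -> [-47, -1, 7, 29, 41] -> [376, 8, -56, -232, -328] -> [368, 0, -64, -240, -336] -> [-336, -240, -64, 0, 368] -> [-343, -247, -71, -7, 361]
  [36, 30, -38] -> [-38, 30, 36] -> [304, -240, -288] -> [296, -248, -296] -> [-296, -248, 296] -> [-303, -255, 289]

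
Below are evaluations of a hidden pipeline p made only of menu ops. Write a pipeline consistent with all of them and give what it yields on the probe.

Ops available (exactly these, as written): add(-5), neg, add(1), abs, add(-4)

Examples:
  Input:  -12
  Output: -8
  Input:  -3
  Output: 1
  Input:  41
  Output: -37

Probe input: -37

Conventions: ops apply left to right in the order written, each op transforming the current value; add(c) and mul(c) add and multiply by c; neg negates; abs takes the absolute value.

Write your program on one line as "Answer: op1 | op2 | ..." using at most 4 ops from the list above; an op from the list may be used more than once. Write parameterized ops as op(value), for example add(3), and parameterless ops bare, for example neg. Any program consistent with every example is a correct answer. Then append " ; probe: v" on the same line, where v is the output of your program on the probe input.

abs | add(-4) | neg ; probe: -33

Check, running the answer program on each example:
  -12 -> 12 -> 8 -> -8
  -3 -> 3 -> -1 -> 1
  41 -> 41 -> 37 -> -37
  probe: -37 -> 37 -> 33 -> -33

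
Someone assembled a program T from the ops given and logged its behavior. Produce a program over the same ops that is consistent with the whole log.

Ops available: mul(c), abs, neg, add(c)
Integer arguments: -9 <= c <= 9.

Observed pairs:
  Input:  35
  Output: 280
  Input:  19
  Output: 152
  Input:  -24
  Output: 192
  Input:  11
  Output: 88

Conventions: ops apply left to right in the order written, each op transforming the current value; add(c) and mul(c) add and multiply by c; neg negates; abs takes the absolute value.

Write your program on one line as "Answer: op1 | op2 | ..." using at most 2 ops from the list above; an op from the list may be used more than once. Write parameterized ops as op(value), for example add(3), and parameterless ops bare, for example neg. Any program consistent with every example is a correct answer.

mul(8) | abs

Check, running the answer program on each example:
  35 -> 280 -> 280
  19 -> 152 -> 152
  -24 -> -192 -> 192
  11 -> 88 -> 88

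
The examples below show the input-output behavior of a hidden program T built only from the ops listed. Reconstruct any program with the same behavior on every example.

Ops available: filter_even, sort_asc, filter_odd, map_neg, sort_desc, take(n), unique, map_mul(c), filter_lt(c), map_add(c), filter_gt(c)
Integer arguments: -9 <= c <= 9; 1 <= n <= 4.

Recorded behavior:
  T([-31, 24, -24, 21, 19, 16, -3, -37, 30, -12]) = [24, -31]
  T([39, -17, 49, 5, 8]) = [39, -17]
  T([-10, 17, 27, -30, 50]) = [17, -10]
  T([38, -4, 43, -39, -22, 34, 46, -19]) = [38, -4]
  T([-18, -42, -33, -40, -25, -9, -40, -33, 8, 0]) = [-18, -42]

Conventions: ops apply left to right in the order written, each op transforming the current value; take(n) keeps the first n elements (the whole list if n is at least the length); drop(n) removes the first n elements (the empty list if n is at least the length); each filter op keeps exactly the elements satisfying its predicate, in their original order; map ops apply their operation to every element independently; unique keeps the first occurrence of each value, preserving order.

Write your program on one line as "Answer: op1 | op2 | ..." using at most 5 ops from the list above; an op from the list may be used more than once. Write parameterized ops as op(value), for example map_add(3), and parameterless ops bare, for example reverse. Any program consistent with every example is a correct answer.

map_neg | take(2) | map_neg | sort_desc

Check, running the answer program on each example:
  [-31, 24, -24, 21, 19, 16, -3, -37, 30, -12] -> [31, -24, 24, -21, -19, -16, 3, 37, -30, 12] -> [31, -24] -> [-31, 24] -> [24, -31]
  [39, -17, 49, 5, 8] -> [-39, 17, -49, -5, -8] -> [-39, 17] -> [39, -17] -> [39, -17]
  [-10, 17, 27, -30, 50] -> [10, -17, -27, 30, -50] -> [10, -17] -> [-10, 17] -> [17, -10]
  [38, -4, 43, -39, -22, 34, 46, -19] -> [-38, 4, -43, 39, 22, -34, -46, 19] -> [-38, 4] -> [38, -4] -> [38, -4]
  [-18, -42, -33, -40, -25, -9, -40, -33, 8, 0] -> [18, 42, 33, 40, 25, 9, 40, 33, -8, 0] -> [18, 42] -> [-18, -42] -> [-18, -42]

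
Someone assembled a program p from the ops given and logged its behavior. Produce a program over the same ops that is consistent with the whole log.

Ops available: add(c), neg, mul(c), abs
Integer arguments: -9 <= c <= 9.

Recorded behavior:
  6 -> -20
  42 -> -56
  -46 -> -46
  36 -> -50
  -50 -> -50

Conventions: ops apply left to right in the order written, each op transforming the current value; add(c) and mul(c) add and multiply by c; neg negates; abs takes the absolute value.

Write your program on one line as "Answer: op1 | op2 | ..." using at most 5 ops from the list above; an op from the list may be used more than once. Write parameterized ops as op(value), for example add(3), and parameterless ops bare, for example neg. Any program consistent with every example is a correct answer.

add(7) | abs | neg | add(-7)

Check, running the answer program on each example:
  6 -> 13 -> 13 -> -13 -> -20
  42 -> 49 -> 49 -> -49 -> -56
  -46 -> -39 -> 39 -> -39 -> -46
  36 -> 43 -> 43 -> -43 -> -50
  -50 -> -43 -> 43 -> -43 -> -50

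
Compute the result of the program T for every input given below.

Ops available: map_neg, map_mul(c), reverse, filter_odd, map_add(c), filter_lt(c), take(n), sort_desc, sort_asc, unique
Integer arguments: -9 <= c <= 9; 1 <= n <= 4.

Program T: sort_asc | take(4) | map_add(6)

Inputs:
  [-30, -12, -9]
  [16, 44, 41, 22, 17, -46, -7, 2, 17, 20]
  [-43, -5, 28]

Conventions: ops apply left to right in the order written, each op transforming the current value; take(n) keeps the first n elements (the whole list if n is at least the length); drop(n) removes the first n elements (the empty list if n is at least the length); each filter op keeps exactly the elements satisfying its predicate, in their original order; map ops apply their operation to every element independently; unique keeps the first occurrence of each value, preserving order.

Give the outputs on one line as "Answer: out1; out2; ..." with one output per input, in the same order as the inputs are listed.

[-24, -6, -3]; [-40, -1, 8, 22]; [-37, 1, 34]

Execution, op by op:
  [-30, -12, -9] -> [-30, -12, -9] -> [-30, -12, -9] -> [-24, -6, -3]
  [16, 44, 41, 22, 17, -46, -7, 2, 17, 20] -> [-46, -7, 2, 16, 17, 17, 20, 22, 41, 44] -> [-46, -7, 2, 16] -> [-40, -1, 8, 22]
  [-43, -5, 28] -> [-43, -5, 28] -> [-43, -5, 28] -> [-37, 1, 34]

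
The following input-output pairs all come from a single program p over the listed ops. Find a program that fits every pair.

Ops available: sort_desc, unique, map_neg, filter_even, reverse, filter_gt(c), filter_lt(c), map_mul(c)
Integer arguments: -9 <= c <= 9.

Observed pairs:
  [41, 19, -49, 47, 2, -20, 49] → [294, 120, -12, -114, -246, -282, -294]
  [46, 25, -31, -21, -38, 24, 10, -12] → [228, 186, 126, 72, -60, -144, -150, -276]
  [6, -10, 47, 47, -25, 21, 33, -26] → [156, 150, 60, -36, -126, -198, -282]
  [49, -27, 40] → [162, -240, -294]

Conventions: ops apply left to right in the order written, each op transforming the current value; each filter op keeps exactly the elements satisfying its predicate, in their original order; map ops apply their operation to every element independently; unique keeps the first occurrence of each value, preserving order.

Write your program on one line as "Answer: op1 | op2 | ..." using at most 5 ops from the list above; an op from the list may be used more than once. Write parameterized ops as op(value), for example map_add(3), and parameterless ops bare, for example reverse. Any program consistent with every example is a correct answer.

map_neg | sort_desc | unique | map_mul(6)

Check, running the answer program on each example:
  [41, 19, -49, 47, 2, -20, 49] -> [-41, -19, 49, -47, -2, 20, -49] -> [49, 20, -2, -19, -41, -47, -49] -> [49, 20, -2, -19, -41, -47, -49] -> [294, 120, -12, -114, -246, -282, -294]
  [46, 25, -31, -21, -38, 24, 10, -12] -> [-46, -25, 31, 21, 38, -24, -10, 12] -> [38, 31, 21, 12, -10, -24, -25, -46] -> [38, 31, 21, 12, -10, -24, -25, -46] -> [228, 186, 126, 72, -60, -144, -150, -276]
  [6, -10, 47, 47, -25, 21, 33, -26] -> [-6, 10, -47, -47, 25, -21, -33, 26] -> [26, 25, 10, -6, -21, -33, -47, -47] -> [26, 25, 10, -6, -21, -33, -47] -> [156, 150, 60, -36, -126, -198, -282]
  [49, -27, 40] -> [-49, 27, -40] -> [27, -40, -49] -> [27, -40, -49] -> [162, -240, -294]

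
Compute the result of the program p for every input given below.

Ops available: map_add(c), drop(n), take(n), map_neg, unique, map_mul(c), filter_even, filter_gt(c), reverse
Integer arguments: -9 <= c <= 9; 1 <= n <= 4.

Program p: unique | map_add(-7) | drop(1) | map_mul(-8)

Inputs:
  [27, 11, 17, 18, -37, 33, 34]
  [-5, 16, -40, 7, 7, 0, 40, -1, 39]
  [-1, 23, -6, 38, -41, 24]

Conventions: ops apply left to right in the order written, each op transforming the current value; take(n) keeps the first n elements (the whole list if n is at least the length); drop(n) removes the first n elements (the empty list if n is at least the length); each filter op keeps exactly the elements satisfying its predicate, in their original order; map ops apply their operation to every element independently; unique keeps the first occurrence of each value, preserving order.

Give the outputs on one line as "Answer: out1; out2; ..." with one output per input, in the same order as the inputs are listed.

Execution, op by op:
  [27, 11, 17, 18, -37, 33, 34] -> [27, 11, 17, 18, -37, 33, 34] -> [20, 4, 10, 11, -44, 26, 27] -> [4, 10, 11, -44, 26, 27] -> [-32, -80, -88, 352, -208, -216]
  [-5, 16, -40, 7, 7, 0, 40, -1, 39] -> [-5, 16, -40, 7, 0, 40, -1, 39] -> [-12, 9, -47, 0, -7, 33, -8, 32] -> [9, -47, 0, -7, 33, -8, 32] -> [-72, 376, 0, 56, -264, 64, -256]
  [-1, 23, -6, 38, -41, 24] -> [-1, 23, -6, 38, -41, 24] -> [-8, 16, -13, 31, -48, 17] -> [16, -13, 31, -48, 17] -> [-128, 104, -248, 384, -136]

[-32, -80, -88, 352, -208, -216]; [-72, 376, 0, 56, -264, 64, -256]; [-128, 104, -248, 384, -136]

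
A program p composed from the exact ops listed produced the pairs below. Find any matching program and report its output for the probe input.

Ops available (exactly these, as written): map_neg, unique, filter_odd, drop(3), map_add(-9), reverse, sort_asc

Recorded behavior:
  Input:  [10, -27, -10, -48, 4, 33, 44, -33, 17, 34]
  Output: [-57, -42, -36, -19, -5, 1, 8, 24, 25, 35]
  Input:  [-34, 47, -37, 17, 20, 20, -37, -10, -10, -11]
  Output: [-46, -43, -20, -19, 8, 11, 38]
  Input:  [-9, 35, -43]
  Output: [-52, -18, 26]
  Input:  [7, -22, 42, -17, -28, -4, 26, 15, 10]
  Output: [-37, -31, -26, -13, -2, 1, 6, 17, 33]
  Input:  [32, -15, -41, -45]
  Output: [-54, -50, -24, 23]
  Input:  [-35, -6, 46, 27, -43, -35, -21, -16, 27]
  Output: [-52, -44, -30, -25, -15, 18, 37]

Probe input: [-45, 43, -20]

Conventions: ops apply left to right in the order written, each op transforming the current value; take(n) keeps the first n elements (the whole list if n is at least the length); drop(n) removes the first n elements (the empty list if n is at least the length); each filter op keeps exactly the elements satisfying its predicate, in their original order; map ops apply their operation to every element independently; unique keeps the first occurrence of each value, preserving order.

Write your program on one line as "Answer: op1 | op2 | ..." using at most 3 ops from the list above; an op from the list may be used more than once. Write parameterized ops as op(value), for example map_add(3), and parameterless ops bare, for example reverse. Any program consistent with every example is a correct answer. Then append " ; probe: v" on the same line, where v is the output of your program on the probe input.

sort_asc | map_add(-9) | unique ; probe: [-54, -29, 34]

Check, running the answer program on each example:
  [10, -27, -10, -48, 4, 33, 44, -33, 17, 34] -> [-48, -33, -27, -10, 4, 10, 17, 33, 34, 44] -> [-57, -42, -36, -19, -5, 1, 8, 24, 25, 35] -> [-57, -42, -36, -19, -5, 1, 8, 24, 25, 35]
  [-34, 47, -37, 17, 20, 20, -37, -10, -10, -11] -> [-37, -37, -34, -11, -10, -10, 17, 20, 20, 47] -> [-46, -46, -43, -20, -19, -19, 8, 11, 11, 38] -> [-46, -43, -20, -19, 8, 11, 38]
  [-9, 35, -43] -> [-43, -9, 35] -> [-52, -18, 26] -> [-52, -18, 26]
  [7, -22, 42, -17, -28, -4, 26, 15, 10] -> [-28, -22, -17, -4, 7, 10, 15, 26, 42] -> [-37, -31, -26, -13, -2, 1, 6, 17, 33] -> [-37, -31, -26, -13, -2, 1, 6, 17, 33]
  [32, -15, -41, -45] -> [-45, -41, -15, 32] -> [-54, -50, -24, 23] -> [-54, -50, -24, 23]
  [-35, -6, 46, 27, -43, -35, -21, -16, 27] -> [-43, -35, -35, -21, -16, -6, 27, 27, 46] -> [-52, -44, -44, -30, -25, -15, 18, 18, 37] -> [-52, -44, -30, -25, -15, 18, 37]
  probe: [-45, 43, -20] -> [-45, -20, 43] -> [-54, -29, 34] -> [-54, -29, 34]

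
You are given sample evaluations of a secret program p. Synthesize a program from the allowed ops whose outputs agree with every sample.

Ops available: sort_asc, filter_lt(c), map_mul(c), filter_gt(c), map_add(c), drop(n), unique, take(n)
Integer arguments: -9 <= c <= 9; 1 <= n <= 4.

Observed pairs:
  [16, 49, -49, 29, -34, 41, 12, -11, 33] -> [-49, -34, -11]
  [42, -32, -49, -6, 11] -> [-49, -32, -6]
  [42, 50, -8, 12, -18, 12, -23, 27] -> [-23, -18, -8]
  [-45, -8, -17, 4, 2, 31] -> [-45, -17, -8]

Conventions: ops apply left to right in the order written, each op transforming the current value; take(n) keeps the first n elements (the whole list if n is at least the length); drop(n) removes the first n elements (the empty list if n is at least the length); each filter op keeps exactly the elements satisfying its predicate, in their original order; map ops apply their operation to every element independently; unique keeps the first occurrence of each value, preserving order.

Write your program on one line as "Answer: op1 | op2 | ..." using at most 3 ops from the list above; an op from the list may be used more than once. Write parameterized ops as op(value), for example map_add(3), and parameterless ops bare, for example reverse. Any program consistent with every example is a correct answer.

filter_lt(-5) | sort_asc

Check, running the answer program on each example:
  [16, 49, -49, 29, -34, 41, 12, -11, 33] -> [-49, -34, -11] -> [-49, -34, -11]
  [42, -32, -49, -6, 11] -> [-32, -49, -6] -> [-49, -32, -6]
  [42, 50, -8, 12, -18, 12, -23, 27] -> [-8, -18, -23] -> [-23, -18, -8]
  [-45, -8, -17, 4, 2, 31] -> [-45, -8, -17] -> [-45, -17, -8]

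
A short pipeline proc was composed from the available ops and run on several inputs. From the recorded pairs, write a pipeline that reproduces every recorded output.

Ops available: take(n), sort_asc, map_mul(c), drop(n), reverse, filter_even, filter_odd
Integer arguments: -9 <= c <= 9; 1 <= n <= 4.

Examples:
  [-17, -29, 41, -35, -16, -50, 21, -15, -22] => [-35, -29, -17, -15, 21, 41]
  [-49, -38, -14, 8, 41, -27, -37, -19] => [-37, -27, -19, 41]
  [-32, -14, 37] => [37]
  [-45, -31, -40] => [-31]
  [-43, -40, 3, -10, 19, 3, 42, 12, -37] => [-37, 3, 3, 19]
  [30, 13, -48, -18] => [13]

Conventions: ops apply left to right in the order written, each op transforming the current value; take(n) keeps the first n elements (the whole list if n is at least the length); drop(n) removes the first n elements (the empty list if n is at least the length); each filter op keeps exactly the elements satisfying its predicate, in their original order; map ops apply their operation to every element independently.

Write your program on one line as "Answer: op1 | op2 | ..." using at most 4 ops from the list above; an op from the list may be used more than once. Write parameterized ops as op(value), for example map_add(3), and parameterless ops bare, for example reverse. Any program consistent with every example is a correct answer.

sort_asc | drop(1) | filter_odd

Check, running the answer program on each example:
  [-17, -29, 41, -35, -16, -50, 21, -15, -22] -> [-50, -35, -29, -22, -17, -16, -15, 21, 41] -> [-35, -29, -22, -17, -16, -15, 21, 41] -> [-35, -29, -17, -15, 21, 41]
  [-49, -38, -14, 8, 41, -27, -37, -19] -> [-49, -38, -37, -27, -19, -14, 8, 41] -> [-38, -37, -27, -19, -14, 8, 41] -> [-37, -27, -19, 41]
  [-32, -14, 37] -> [-32, -14, 37] -> [-14, 37] -> [37]
  [-45, -31, -40] -> [-45, -40, -31] -> [-40, -31] -> [-31]
  [-43, -40, 3, -10, 19, 3, 42, 12, -37] -> [-43, -40, -37, -10, 3, 3, 12, 19, 42] -> [-40, -37, -10, 3, 3, 12, 19, 42] -> [-37, 3, 3, 19]
  [30, 13, -48, -18] -> [-48, -18, 13, 30] -> [-18, 13, 30] -> [13]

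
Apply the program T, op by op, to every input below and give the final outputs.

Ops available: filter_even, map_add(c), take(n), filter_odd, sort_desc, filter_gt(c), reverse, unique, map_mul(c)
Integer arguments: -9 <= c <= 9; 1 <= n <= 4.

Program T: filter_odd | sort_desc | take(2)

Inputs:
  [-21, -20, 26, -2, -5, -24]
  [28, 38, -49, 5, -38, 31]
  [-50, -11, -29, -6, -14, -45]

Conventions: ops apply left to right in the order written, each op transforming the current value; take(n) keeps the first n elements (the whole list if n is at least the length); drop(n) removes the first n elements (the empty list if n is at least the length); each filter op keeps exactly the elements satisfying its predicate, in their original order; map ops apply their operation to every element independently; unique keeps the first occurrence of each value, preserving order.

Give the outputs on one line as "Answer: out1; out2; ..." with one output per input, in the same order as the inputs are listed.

[-5, -21]; [31, 5]; [-11, -29]

Execution, op by op:
  [-21, -20, 26, -2, -5, -24] -> [-21, -5] -> [-5, -21] -> [-5, -21]
  [28, 38, -49, 5, -38, 31] -> [-49, 5, 31] -> [31, 5, -49] -> [31, 5]
  [-50, -11, -29, -6, -14, -45] -> [-11, -29, -45] -> [-11, -29, -45] -> [-11, -29]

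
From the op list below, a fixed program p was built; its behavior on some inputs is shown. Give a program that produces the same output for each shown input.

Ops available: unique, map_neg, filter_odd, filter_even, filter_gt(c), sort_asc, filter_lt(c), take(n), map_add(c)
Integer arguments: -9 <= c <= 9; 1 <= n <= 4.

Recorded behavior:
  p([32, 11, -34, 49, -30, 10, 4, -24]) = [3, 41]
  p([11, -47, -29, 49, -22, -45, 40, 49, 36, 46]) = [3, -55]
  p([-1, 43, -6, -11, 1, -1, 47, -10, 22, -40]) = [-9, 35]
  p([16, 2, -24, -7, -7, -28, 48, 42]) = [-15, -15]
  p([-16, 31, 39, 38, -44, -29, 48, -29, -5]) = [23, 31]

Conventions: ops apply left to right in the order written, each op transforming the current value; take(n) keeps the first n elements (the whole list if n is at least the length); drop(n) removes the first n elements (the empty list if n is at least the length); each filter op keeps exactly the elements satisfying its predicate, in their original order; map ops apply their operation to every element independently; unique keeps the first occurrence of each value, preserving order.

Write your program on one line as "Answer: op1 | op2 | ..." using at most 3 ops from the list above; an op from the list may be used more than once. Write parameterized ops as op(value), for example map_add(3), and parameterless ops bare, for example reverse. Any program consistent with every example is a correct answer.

map_add(-8) | filter_odd | take(2)

Check, running the answer program on each example:
  [32, 11, -34, 49, -30, 10, 4, -24] -> [24, 3, -42, 41, -38, 2, -4, -32] -> [3, 41] -> [3, 41]
  [11, -47, -29, 49, -22, -45, 40, 49, 36, 46] -> [3, -55, -37, 41, -30, -53, 32, 41, 28, 38] -> [3, -55, -37, 41, -53, 41] -> [3, -55]
  [-1, 43, -6, -11, 1, -1, 47, -10, 22, -40] -> [-9, 35, -14, -19, -7, -9, 39, -18, 14, -48] -> [-9, 35, -19, -7, -9, 39] -> [-9, 35]
  [16, 2, -24, -7, -7, -28, 48, 42] -> [8, -6, -32, -15, -15, -36, 40, 34] -> [-15, -15] -> [-15, -15]
  [-16, 31, 39, 38, -44, -29, 48, -29, -5] -> [-24, 23, 31, 30, -52, -37, 40, -37, -13] -> [23, 31, -37, -37, -13] -> [23, 31]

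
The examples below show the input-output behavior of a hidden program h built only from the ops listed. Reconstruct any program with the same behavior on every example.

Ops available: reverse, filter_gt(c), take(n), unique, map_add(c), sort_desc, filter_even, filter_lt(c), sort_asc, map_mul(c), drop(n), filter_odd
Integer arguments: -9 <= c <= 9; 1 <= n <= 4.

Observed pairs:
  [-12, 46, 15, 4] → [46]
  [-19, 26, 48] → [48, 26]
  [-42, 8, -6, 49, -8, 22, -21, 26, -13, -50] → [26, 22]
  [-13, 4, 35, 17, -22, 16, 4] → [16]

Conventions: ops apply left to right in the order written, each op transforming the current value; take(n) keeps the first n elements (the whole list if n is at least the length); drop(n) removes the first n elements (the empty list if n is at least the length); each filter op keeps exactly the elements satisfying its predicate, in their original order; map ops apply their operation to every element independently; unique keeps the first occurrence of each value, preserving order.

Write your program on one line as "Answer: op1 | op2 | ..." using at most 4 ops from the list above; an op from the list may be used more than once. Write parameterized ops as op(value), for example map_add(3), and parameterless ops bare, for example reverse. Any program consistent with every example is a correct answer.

filter_even | sort_desc | filter_gt(-7) | filter_gt(9)

Check, running the answer program on each example:
  [-12, 46, 15, 4] -> [-12, 46, 4] -> [46, 4, -12] -> [46, 4] -> [46]
  [-19, 26, 48] -> [26, 48] -> [48, 26] -> [48, 26] -> [48, 26]
  [-42, 8, -6, 49, -8, 22, -21, 26, -13, -50] -> [-42, 8, -6, -8, 22, 26, -50] -> [26, 22, 8, -6, -8, -42, -50] -> [26, 22, 8, -6] -> [26, 22]
  [-13, 4, 35, 17, -22, 16, 4] -> [4, -22, 16, 4] -> [16, 4, 4, -22] -> [16, 4, 4] -> [16]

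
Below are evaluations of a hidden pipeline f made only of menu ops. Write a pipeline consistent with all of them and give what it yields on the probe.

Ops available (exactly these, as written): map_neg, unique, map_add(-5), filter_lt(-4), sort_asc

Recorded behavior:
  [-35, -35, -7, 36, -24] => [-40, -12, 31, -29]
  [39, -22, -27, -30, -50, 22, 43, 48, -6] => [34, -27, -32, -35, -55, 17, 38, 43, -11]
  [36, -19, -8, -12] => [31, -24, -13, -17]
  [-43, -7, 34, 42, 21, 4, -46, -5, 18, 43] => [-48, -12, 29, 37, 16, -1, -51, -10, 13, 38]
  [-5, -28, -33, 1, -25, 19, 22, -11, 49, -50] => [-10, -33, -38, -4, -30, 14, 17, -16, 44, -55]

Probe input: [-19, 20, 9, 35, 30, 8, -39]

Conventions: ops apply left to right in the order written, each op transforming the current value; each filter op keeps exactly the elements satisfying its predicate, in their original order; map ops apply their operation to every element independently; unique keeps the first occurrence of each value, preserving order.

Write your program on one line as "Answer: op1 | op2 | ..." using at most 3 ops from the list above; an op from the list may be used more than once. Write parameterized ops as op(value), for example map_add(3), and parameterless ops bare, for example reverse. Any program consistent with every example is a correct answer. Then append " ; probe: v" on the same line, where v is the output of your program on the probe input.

map_add(-5) | unique ; probe: [-24, 15, 4, 30, 25, 3, -44]

Check, running the answer program on each example:
  [-35, -35, -7, 36, -24] -> [-40, -40, -12, 31, -29] -> [-40, -12, 31, -29]
  [39, -22, -27, -30, -50, 22, 43, 48, -6] -> [34, -27, -32, -35, -55, 17, 38, 43, -11] -> [34, -27, -32, -35, -55, 17, 38, 43, -11]
  [36, -19, -8, -12] -> [31, -24, -13, -17] -> [31, -24, -13, -17]
  [-43, -7, 34, 42, 21, 4, -46, -5, 18, 43] -> [-48, -12, 29, 37, 16, -1, -51, -10, 13, 38] -> [-48, -12, 29, 37, 16, -1, -51, -10, 13, 38]
  [-5, -28, -33, 1, -25, 19, 22, -11, 49, -50] -> [-10, -33, -38, -4, -30, 14, 17, -16, 44, -55] -> [-10, -33, -38, -4, -30, 14, 17, -16, 44, -55]
  probe: [-19, 20, 9, 35, 30, 8, -39] -> [-24, 15, 4, 30, 25, 3, -44] -> [-24, 15, 4, 30, 25, 3, -44]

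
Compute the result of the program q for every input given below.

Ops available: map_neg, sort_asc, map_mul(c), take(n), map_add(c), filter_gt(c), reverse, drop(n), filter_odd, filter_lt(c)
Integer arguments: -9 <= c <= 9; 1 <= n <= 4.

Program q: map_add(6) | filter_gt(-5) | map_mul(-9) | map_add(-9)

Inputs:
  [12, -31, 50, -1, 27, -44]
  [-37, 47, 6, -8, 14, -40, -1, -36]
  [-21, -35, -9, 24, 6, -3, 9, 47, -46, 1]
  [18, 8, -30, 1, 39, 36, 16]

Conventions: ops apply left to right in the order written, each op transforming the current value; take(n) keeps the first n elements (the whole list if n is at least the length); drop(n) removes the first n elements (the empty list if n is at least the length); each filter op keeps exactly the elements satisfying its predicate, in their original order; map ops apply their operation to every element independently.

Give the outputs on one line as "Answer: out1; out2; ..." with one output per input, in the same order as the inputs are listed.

Execution, op by op:
  [12, -31, 50, -1, 27, -44] -> [18, -25, 56, 5, 33, -38] -> [18, 56, 5, 33] -> [-162, -504, -45, -297] -> [-171, -513, -54, -306]
  [-37, 47, 6, -8, 14, -40, -1, -36] -> [-31, 53, 12, -2, 20, -34, 5, -30] -> [53, 12, -2, 20, 5] -> [-477, -108, 18, -180, -45] -> [-486, -117, 9, -189, -54]
  [-21, -35, -9, 24, 6, -3, 9, 47, -46, 1] -> [-15, -29, -3, 30, 12, 3, 15, 53, -40, 7] -> [-3, 30, 12, 3, 15, 53, 7] -> [27, -270, -108, -27, -135, -477, -63] -> [18, -279, -117, -36, -144, -486, -72]
  [18, 8, -30, 1, 39, 36, 16] -> [24, 14, -24, 7, 45, 42, 22] -> [24, 14, 7, 45, 42, 22] -> [-216, -126, -63, -405, -378, -198] -> [-225, -135, -72, -414, -387, -207]

[-171, -513, -54, -306]; [-486, -117, 9, -189, -54]; [18, -279, -117, -36, -144, -486, -72]; [-225, -135, -72, -414, -387, -207]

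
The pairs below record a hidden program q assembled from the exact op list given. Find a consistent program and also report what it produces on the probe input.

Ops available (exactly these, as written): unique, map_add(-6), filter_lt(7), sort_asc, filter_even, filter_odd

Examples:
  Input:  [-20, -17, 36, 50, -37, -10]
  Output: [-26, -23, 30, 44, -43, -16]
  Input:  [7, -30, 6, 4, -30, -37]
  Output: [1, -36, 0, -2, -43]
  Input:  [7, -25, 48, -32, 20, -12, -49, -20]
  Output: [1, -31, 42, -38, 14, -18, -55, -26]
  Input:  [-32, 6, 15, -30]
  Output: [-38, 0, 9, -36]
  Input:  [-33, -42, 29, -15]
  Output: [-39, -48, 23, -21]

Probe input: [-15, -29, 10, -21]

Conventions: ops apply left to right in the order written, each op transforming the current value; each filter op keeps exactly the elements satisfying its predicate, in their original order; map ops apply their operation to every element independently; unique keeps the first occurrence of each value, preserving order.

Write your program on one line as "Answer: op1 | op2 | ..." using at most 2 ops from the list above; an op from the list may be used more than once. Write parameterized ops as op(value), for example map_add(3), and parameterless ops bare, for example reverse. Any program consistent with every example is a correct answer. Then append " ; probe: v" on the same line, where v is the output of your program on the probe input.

map_add(-6) | unique ; probe: [-21, -35, 4, -27]

Check, running the answer program on each example:
  [-20, -17, 36, 50, -37, -10] -> [-26, -23, 30, 44, -43, -16] -> [-26, -23, 30, 44, -43, -16]
  [7, -30, 6, 4, -30, -37] -> [1, -36, 0, -2, -36, -43] -> [1, -36, 0, -2, -43]
  [7, -25, 48, -32, 20, -12, -49, -20] -> [1, -31, 42, -38, 14, -18, -55, -26] -> [1, -31, 42, -38, 14, -18, -55, -26]
  [-32, 6, 15, -30] -> [-38, 0, 9, -36] -> [-38, 0, 9, -36]
  [-33, -42, 29, -15] -> [-39, -48, 23, -21] -> [-39, -48, 23, -21]
  probe: [-15, -29, 10, -21] -> [-21, -35, 4, -27] -> [-21, -35, 4, -27]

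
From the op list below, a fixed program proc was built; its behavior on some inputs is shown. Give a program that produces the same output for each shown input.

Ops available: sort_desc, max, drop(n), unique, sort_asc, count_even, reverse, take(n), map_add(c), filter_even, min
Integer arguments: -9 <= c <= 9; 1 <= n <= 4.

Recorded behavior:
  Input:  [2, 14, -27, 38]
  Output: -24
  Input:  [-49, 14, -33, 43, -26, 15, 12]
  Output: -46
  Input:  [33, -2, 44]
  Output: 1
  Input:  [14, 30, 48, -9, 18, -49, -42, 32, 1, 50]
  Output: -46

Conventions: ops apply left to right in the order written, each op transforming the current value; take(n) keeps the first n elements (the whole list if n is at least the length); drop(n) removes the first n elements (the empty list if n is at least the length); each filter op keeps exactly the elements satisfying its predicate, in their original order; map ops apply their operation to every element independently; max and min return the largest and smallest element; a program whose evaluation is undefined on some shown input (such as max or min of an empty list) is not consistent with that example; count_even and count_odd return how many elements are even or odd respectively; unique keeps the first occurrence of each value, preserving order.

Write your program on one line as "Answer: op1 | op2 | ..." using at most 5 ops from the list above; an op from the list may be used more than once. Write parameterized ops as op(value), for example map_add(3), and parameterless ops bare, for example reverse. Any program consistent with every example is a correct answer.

reverse | map_add(3) | drop(1) | sort_asc | min

Check, running the answer program on each example:
  [2, 14, -27, 38] -> [38, -27, 14, 2] -> [41, -24, 17, 5] -> [-24, 17, 5] -> [-24, 5, 17] -> -24
  [-49, 14, -33, 43, -26, 15, 12] -> [12, 15, -26, 43, -33, 14, -49] -> [15, 18, -23, 46, -30, 17, -46] -> [18, -23, 46, -30, 17, -46] -> [-46, -30, -23, 17, 18, 46] -> -46
  [33, -2, 44] -> [44, -2, 33] -> [47, 1, 36] -> [1, 36] -> [1, 36] -> 1
  [14, 30, 48, -9, 18, -49, -42, 32, 1, 50] -> [50, 1, 32, -42, -49, 18, -9, 48, 30, 14] -> [53, 4, 35, -39, -46, 21, -6, 51, 33, 17] -> [4, 35, -39, -46, 21, -6, 51, 33, 17] -> [-46, -39, -6, 4, 17, 21, 33, 35, 51] -> -46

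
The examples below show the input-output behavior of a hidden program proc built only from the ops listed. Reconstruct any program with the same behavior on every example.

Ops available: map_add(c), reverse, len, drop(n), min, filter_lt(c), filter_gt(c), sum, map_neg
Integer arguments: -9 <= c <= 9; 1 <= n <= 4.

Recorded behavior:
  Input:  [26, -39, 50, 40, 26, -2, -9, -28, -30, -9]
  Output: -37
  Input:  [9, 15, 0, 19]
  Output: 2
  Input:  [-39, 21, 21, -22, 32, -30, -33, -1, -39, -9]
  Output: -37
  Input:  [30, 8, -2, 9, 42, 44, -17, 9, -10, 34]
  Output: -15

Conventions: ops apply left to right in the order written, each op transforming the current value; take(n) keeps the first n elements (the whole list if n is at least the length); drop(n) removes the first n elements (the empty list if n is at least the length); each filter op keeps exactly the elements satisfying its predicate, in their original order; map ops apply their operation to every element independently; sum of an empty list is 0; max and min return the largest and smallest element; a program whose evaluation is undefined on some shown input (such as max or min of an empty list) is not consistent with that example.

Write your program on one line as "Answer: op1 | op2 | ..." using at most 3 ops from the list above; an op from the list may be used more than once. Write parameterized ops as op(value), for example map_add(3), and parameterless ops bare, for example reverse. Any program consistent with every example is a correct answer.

map_add(2) | min

Check, running the answer program on each example:
  [26, -39, 50, 40, 26, -2, -9, -28, -30, -9] -> [28, -37, 52, 42, 28, 0, -7, -26, -28, -7] -> -37
  [9, 15, 0, 19] -> [11, 17, 2, 21] -> 2
  [-39, 21, 21, -22, 32, -30, -33, -1, -39, -9] -> [-37, 23, 23, -20, 34, -28, -31, 1, -37, -7] -> -37
  [30, 8, -2, 9, 42, 44, -17, 9, -10, 34] -> [32, 10, 0, 11, 44, 46, -15, 11, -8, 36] -> -15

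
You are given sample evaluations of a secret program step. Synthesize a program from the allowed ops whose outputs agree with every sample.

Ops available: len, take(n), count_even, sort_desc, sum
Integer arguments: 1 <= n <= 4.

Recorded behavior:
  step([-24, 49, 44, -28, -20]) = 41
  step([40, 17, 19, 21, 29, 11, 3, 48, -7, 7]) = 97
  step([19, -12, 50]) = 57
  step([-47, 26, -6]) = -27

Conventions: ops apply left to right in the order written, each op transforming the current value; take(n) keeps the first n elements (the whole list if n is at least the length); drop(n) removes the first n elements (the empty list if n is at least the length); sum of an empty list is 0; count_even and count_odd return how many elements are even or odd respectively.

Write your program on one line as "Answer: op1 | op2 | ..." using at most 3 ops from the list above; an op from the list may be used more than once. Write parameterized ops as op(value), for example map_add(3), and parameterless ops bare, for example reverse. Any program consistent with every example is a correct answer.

take(4) | sum

Check, running the answer program on each example:
  [-24, 49, 44, -28, -20] -> [-24, 49, 44, -28] -> 41
  [40, 17, 19, 21, 29, 11, 3, 48, -7, 7] -> [40, 17, 19, 21] -> 97
  [19, -12, 50] -> [19, -12, 50] -> 57
  [-47, 26, -6] -> [-47, 26, -6] -> -27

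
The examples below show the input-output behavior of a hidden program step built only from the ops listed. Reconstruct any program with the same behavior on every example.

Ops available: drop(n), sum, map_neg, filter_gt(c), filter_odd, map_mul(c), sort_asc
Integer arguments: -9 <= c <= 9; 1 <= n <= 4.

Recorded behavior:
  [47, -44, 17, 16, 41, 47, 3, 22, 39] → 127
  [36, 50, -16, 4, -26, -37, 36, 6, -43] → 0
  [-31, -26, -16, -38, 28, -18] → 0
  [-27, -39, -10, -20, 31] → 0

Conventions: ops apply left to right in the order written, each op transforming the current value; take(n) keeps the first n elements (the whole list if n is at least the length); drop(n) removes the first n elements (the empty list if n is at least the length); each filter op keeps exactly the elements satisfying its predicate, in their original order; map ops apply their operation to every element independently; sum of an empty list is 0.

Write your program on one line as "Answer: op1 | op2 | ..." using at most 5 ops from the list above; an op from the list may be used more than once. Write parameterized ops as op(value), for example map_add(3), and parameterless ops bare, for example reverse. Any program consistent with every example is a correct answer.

drop(4) | filter_gt(-8) | sort_asc | drop(2) | sum

Check, running the answer program on each example:
  [47, -44, 17, 16, 41, 47, 3, 22, 39] -> [41, 47, 3, 22, 39] -> [41, 47, 3, 22, 39] -> [3, 22, 39, 41, 47] -> [39, 41, 47] -> 127
  [36, 50, -16, 4, -26, -37, 36, 6, -43] -> [-26, -37, 36, 6, -43] -> [36, 6] -> [6, 36] -> [] -> 0
  [-31, -26, -16, -38, 28, -18] -> [28, -18] -> [28] -> [28] -> [] -> 0
  [-27, -39, -10, -20, 31] -> [31] -> [31] -> [31] -> [] -> 0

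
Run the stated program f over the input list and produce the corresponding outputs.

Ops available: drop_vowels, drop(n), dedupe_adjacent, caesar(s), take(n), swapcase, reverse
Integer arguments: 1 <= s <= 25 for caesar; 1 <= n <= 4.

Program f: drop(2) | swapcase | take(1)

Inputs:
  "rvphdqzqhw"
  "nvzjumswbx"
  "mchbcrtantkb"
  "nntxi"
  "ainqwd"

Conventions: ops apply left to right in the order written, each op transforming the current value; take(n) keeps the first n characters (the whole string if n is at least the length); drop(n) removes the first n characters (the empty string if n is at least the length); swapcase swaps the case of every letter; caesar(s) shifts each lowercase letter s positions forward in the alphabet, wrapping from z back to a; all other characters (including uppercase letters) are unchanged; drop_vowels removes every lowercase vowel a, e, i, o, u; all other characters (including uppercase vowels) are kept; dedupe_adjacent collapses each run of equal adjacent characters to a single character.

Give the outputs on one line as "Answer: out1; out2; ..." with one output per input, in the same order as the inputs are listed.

Execution, op by op:
  "rvphdqzqhw" -> "phdqzqhw" -> "PHDQZQHW" -> "P"
  "nvzjumswbx" -> "zjumswbx" -> "ZJUMSWBX" -> "Z"
  "mchbcrtantkb" -> "hbcrtantkb" -> "HBCRTANTKB" -> "H"
  "nntxi" -> "txi" -> "TXI" -> "T"
  "ainqwd" -> "nqwd" -> "NQWD" -> "N"

"P"; "Z"; "H"; "T"; "N"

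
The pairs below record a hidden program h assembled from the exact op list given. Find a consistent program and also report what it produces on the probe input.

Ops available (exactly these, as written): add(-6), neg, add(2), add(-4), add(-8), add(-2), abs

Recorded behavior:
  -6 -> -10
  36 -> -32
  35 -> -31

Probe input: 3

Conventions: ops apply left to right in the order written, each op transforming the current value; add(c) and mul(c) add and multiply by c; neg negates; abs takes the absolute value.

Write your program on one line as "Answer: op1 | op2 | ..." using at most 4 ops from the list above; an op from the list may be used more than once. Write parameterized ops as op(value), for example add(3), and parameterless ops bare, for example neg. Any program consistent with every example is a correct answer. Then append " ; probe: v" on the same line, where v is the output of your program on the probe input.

add(-4) | abs | neg ; probe: -1

Check, running the answer program on each example:
  -6 -> -10 -> 10 -> -10
  36 -> 32 -> 32 -> -32
  35 -> 31 -> 31 -> -31
  probe: 3 -> -1 -> 1 -> -1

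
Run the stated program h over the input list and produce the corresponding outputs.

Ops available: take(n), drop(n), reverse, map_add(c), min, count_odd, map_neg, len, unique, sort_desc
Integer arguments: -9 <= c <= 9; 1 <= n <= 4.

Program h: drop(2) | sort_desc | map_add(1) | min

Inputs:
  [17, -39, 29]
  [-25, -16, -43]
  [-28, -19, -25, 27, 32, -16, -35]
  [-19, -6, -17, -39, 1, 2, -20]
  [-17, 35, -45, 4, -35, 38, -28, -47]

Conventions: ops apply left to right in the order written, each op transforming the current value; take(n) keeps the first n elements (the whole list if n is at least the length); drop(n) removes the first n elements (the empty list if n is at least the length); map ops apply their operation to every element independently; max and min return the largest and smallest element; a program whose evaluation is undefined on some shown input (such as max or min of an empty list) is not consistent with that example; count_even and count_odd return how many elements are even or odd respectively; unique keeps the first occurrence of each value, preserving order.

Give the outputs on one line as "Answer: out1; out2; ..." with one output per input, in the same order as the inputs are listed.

Execution, op by op:
  [17, -39, 29] -> [29] -> [29] -> [30] -> 30
  [-25, -16, -43] -> [-43] -> [-43] -> [-42] -> -42
  [-28, -19, -25, 27, 32, -16, -35] -> [-25, 27, 32, -16, -35] -> [32, 27, -16, -25, -35] -> [33, 28, -15, -24, -34] -> -34
  [-19, -6, -17, -39, 1, 2, -20] -> [-17, -39, 1, 2, -20] -> [2, 1, -17, -20, -39] -> [3, 2, -16, -19, -38] -> -38
  [-17, 35, -45, 4, -35, 38, -28, -47] -> [-45, 4, -35, 38, -28, -47] -> [38, 4, -28, -35, -45, -47] -> [39, 5, -27, -34, -44, -46] -> -46

30; -42; -34; -38; -46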